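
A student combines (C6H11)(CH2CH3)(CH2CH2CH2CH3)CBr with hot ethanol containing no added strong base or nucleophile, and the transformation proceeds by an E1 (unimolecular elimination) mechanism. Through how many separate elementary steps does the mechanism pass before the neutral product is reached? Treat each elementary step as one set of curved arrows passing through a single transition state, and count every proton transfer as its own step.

Step 1: Rate-determining heterolysis of the C–Br bond gives Br⁻ and a tertiary carbocation.
(No 1,2-shift: no single shift to an adjacent carbon would give a more stable cation.)
Step 2: Loss of a β-proton to an ethanol molecule of the solvent: the C–H bonding pair collapses toward the cationic carbon to form the C=C π bond, yielding the alkene.
Total: 2 elementary steps.

2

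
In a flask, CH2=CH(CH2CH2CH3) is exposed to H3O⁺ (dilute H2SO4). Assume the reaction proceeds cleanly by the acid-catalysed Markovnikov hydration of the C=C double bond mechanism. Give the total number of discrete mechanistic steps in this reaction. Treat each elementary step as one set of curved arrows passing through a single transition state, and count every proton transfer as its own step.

Step 1: Electrophilic addition begins with the π(C=C) electrons forming a bond to the proton of H3O⁺. Following Markovnikov's rule, the resulting cation is secondary. H2O is released.
(No 1,2-shift: no single shift to an adjacent carbon would give a more stable cation.)
Step 2: A lone pair on the oxygen of H2O attacks the carbocation, forming a C–O bond and an oxonium ion (a protonated alcohol).
Step 3: Deprotonation of the oxonium ion by a water molecule delivers the neutral alcohol and regenerates the acid catalyst.
Total: 3 elementary steps.

3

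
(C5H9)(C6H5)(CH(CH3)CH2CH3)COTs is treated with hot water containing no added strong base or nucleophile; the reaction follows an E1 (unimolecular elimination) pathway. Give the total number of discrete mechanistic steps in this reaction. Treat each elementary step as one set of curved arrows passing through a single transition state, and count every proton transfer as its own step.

2

Step 1: Ionisation: the C–O σ-bond cleaves heterolytically; both bonding electrons depart with TsO⁻, leaving a tertiary carbocation at the α-carbon.
(No 1,2-shift: no single shift to an adjacent carbon would give a more stable cation.)
Step 2: A weak base (a water molecule from the solvent) removes a proton from a carbon adjacent to the cationic centre; the electrons of that C–H bond become the new π(C=C) bond, giving the alkene.
Total: 2 elementary steps.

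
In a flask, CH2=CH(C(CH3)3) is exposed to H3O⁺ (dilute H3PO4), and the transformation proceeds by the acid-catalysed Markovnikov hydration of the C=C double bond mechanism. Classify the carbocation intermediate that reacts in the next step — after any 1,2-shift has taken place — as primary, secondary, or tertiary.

Step 1: The π electrons of the C=C bond attack a proton of H3O⁺; Markovnikov addition places the new C–H on the less-substituted alkene carbon, so the positive charge ends up on the more-substituted carbon — a secondary carbocation. H2O is released.
Step 2: A methyl group with its bonding pair migrates from the adjacent tert-butyl carbon to the cationic centre — a 1,2-methyl shift — upgrading the secondary cation to a tertiary one.
The cation rearranges from secondary to tertiary via a 1,2-methyl shift from the adjacent tert-butyl carbon; the tertiary cation is what reacts next.

tertiary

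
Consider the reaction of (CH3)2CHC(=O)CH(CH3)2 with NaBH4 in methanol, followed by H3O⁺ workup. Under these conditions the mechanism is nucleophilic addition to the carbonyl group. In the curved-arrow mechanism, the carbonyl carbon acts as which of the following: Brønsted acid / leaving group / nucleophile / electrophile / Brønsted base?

electrophile

Step 1: H⁻ (delivered from BH4⁻) attacks the sp² carbonyl carbon; the C=O π bond breaks and the electrons end up as a lone pair on the alkoxide oxygen of the tetrahedral intermediate.
The carbonyl carbon accepts an electron pair into an empty or π* orbital — it is the electrophile.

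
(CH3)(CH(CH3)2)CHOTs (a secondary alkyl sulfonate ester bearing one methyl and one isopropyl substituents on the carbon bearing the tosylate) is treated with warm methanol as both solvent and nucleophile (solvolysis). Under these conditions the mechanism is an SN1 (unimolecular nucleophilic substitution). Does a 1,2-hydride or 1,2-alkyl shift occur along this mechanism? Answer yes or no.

yes

The first-formed carbocation is secondary.
The adjacent isopropyl carbon already bears 2 other carbon substituents and has a hydrogen to migrate; after a 1,2-hydride shift from that carbon the positive charge sits on a tertiary centre.
Tertiary is more stable than secondary, so the shift occurs.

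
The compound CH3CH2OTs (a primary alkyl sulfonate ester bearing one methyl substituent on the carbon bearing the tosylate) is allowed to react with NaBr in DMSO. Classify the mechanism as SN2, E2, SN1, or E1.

Conditions: a primary substrate with a strong nucleophile in the polar aprotic solvent DMSO.
These conditions are the textbook signature of the SN2 pathway.
An unhindered substrate with a strong nucleophile in a polar aprotic solvent favours one-step backside displacement.

SN2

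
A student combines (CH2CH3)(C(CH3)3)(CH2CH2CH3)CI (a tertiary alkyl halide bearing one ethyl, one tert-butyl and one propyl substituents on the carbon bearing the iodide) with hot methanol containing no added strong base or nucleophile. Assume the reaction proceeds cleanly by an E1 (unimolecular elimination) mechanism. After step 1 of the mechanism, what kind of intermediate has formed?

Step 1: Ionisation: the C–I σ-bond cleaves heterolytically; both bonding electrons depart with I⁻, leaving a tertiary carbocation at the α-carbon.
After step 1 the species present is a tertiary carbocation.

tertiary carbocation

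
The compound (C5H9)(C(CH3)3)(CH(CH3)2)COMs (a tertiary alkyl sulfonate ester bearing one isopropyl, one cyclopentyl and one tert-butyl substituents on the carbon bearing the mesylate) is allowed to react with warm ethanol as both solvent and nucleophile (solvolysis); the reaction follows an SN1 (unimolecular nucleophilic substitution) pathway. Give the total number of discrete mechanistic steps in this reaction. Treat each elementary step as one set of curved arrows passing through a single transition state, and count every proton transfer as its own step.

3

Step 1: Rate-determining heterolysis of the C–O bond gives MsO⁻ and a tertiary carbocation.
(No 1,2-shift: no single shift to an adjacent carbon would give a more stable cation.)
Step 2: CH3CH2OH donates an oxygen lone pair into the empty p orbital of the cation, giving a protonated ether (an oxonium ion).
Step 3: Proton transfer from the O–H of the oxonium ion to a solvent molecule delivers the neutral ether.
Total: 3 elementary steps.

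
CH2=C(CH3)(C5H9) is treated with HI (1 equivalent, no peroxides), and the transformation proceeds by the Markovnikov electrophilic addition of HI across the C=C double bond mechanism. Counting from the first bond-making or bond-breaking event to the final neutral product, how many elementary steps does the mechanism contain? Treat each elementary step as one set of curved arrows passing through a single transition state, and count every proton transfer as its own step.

Step 1: The π electrons of the C=C bond attack a proton of HI; Markovnikov addition places the new C–H on the less-substituted alkene carbon, so the positive charge ends up on the more-substituted carbon — a tertiary carbocation. The H–I bond breaks heterolytically, releasing I⁻.
(No 1,2-shift: no single shift to an adjacent carbon would give a more stable cation.)
Step 2: Nucleophilic attack by I⁻ on the carbocation completes the addition, giving R–I.
Total: 2 elementary steps.

2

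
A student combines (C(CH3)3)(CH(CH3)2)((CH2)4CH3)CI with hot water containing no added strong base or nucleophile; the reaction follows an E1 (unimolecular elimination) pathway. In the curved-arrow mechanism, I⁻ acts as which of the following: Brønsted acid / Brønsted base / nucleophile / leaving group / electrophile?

Step 1: The C–I bond breaks with both electrons going to the iodide; I⁻ leaves and a tertiary carbocation remains.
I⁻ departs with both electrons of the breaking σ-bond — that is the definition of a leaving group.

leaving group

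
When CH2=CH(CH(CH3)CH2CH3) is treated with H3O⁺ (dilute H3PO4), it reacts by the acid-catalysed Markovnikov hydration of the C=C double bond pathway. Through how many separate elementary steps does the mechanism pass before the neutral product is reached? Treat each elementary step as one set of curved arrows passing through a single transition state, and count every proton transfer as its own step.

Step 1: The π electrons of the C=C bond attack a proton of H3O⁺; Markovnikov addition places the new C–H on the less-substituted alkene carbon, so the positive charge ends up on the more-substituted carbon — a secondary carbocation. H2O is released.
Step 2: A 1,2-hydride shift from the adjacent sec-butyl carbon moves the positive charge from the secondary centre to an adjacent carbon, generating a more stable tertiary carbocation.
Step 3: Nucleophilic capture of the cation by H2O produces the protonated alcohol (an oxonium ion).
Step 4: H2O removes a proton from the oxonium oxygen, regenerating H3O⁺ and giving the neutral alcohol.
Total: 4 elementary steps.

4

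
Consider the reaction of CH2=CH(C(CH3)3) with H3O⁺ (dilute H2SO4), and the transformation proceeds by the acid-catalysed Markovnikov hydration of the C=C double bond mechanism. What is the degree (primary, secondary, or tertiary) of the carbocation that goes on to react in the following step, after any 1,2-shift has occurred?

Step 1: The π electrons of the C=C bond attack a proton of H3O⁺; Markovnikov addition places the new C–H on the less-substituted alkene carbon, so the positive charge ends up on the more-substituted carbon — a secondary carbocation. H2O is released.
Step 2: Carbocation rearrangement: a 1,2-methyl shift from the adjacent tert-butyl carbon converts the initially-formed secondary cation into the more stable tertiary cation.
The cation rearranges from secondary to tertiary via a 1,2-methyl shift from the adjacent tert-butyl carbon; the tertiary cation is what reacts next.

tertiary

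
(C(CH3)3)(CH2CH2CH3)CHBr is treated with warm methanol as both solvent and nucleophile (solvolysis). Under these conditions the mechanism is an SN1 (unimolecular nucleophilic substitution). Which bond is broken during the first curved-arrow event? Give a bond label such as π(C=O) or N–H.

Step 1: Rate-determining heterolysis of the C–Br bond gives Br⁻ and a secondary carbocation.
The bond broken in this step is the C–Br bond.

C–Br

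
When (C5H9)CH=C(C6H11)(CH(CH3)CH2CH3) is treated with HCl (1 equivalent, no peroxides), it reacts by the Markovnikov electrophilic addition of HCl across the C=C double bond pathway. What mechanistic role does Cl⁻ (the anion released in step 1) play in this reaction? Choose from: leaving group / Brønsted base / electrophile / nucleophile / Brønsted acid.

nucleophile

Step 2: The Cl⁻ anion donates a lone pair to the carbocation, forming the new C–Cl σ-bond and giving the neutral alkyl halide.
Cl⁻ (the anion released in step 1) donates an electron pair to form a new σ-bond to carbon — it is the nucleophile.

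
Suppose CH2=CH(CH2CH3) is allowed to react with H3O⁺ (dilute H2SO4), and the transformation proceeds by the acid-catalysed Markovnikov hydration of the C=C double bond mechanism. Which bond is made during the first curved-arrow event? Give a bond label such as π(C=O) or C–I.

Step 1: Protonation of the alkene by H3O⁺: the π bond acts as the nucleophile and picks up H⁺, giving the more stable (Markovnikov) secondary carbocation. H2O is released.
The bond formed in this step is the C–H bond.

C–H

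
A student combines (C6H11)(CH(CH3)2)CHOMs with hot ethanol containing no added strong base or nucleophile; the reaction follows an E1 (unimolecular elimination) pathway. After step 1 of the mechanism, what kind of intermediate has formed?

secondary carbocation

Step 1: The C–O bond breaks with both electrons going to the mesylate; MsO⁻ leaves and a secondary carbocation remains.
After step 1 the species present is a secondary carbocation.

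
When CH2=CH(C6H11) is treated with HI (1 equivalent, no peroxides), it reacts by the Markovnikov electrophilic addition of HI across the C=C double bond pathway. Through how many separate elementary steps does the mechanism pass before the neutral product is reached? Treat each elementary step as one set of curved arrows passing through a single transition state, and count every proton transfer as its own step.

Step 1: Electrophilic addition begins with the π(C=C) electrons forming a bond to the proton of HI. Following Markovnikov's rule, the resulting cation is secondary. The H–I bond breaks heterolytically, releasing I⁻.
Step 2: A hydride (H with its bonding pair) migrates from the adjacent cyclohexyl carbon to the cationic centre — a 1,2-hydride shift — upgrading the secondary cation to a tertiary one.
Step 3: The I⁻ anion donates a lone pair to the carbocation, forming the new C–I σ-bond and giving the neutral alkyl halide.
Total: 3 elementary steps.

3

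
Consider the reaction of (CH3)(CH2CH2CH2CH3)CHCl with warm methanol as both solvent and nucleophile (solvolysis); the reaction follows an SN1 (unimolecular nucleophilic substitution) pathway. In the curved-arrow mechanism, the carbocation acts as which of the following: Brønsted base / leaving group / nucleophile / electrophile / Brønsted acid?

Step 2: A lone pair on the oxygen of CH3OH attacks the carbocation, forming a new C–O σ-bond and an oxonium ion.
The carbocation accepts an electron pair into an empty or π* orbital — it is the electrophile.

electrophile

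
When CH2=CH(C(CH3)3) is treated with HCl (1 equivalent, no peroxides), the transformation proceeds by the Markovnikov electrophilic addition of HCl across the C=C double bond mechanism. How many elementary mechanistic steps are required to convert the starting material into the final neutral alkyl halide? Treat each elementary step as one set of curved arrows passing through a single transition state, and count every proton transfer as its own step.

3

Step 1: Electrophilic addition begins with the π(C=C) electrons forming a bond to the proton of HCl. Following Markovnikov's rule, the resulting cation is secondary. The H–Cl bond breaks heterolytically, releasing Cl⁻.
Step 2: A 1,2-methyl shift from the adjacent tert-butyl carbon moves the positive charge from the secondary centre to an adjacent carbon, generating a more stable tertiary carbocation.
Step 3: Nucleophilic attack by Cl⁻ on the carbocation completes the addition, giving R–Cl.
Total: 3 elementary steps.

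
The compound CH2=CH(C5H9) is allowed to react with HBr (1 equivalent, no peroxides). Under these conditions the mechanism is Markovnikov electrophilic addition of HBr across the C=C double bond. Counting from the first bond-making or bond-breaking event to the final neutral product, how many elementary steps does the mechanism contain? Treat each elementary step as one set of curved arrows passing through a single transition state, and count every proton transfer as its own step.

3

Step 1: The π electrons of the C=C bond attack a proton of HBr; Markovnikov addition places the new C–H on the less-substituted alkene carbon, so the positive charge ends up on the more-substituted carbon — a secondary carbocation. The H–Br bond breaks heterolytically, releasing Br⁻.
Step 2: A hydride (H with its bonding pair) migrates from the adjacent cyclopentyl carbon to the cationic centre — a 1,2-hydride shift — upgrading the secondary cation to a tertiary one.
Step 3: Br⁻ captures the cation: a lone pair on Br⁻ fills the empty p orbital, producing the alkyl halide product.
Total: 3 elementary steps.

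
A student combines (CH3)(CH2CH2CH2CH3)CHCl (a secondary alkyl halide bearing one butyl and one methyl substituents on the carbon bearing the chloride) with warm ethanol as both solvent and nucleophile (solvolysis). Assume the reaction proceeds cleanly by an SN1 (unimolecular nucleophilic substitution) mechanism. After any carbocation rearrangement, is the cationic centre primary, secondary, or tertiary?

secondary

Step 1: Unassisted departure of Cl⁻ (taking the C–Cl bonding pair) generates a secondary carbocation.
No single 1,2-shift to an adjacent carbon would give a more-substituted cation, so no rearrangement occurs.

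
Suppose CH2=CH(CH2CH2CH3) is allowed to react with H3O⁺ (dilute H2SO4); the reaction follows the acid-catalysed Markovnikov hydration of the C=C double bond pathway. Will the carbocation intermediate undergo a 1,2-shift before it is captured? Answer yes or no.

no

The first-formed carbocation is secondary.
No single 1,2-shift to an adjacent carbon would produce a more-substituted cation than the one already present, so no rearrangement occurs.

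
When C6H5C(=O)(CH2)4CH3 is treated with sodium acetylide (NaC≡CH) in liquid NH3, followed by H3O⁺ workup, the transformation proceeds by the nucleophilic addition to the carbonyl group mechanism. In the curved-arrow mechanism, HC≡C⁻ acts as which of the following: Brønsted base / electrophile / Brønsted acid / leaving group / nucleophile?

Step 1: Nucleophilic addition: HC≡C⁻ adds to the carbonyl carbon, pushing the π(C=O) electron pair onto oxygen and giving a tetrahedral alkoxide.
HC≡C⁻ donates an electron pair to form a new σ-bond to carbon — it is the nucleophile.

nucleophile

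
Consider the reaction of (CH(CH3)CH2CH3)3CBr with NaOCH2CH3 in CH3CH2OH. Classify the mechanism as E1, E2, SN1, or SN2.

E2

Conditions: a strong base with a tertiary substrate bearing a β-hydrogen.
These conditions are the textbook signature of the E2 pathway.
A strong (often hindered) base removes a β-H in concert with loss of the leaving group — bimolecular elimination.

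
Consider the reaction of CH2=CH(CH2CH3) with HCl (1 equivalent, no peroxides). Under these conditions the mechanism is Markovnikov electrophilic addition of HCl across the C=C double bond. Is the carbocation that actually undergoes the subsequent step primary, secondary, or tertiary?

Step 1: Electrophilic addition begins with the π(C=C) electrons forming a bond to the proton of HCl. Following Markovnikov's rule, the resulting cation is secondary. The H–Cl bond breaks heterolytically, releasing Cl⁻.
No single 1,2-shift to an adjacent carbon would give a more-substituted cation, so no rearrangement occurs.

secondary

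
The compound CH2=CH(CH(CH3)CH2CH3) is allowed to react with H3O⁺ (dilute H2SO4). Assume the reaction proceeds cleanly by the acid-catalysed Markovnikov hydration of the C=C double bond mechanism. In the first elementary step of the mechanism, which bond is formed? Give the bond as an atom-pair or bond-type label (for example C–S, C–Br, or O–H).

C–H

Step 1: Protonation of the alkene by H3O⁺: the π bond acts as the nucleophile and picks up H⁺, giving the more stable (Markovnikov) secondary carbocation. H2O is released.
The bond formed in this step is the C–H bond.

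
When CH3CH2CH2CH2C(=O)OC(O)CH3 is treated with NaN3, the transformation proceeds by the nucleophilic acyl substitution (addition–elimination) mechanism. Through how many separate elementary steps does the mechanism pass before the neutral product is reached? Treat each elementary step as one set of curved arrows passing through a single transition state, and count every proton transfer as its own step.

2

Step 1: Nucleophilic addition of N3⁻ to the acyl carbon breaks the π(C=O) bond and yields a tetrahedral, anionic intermediate.
Step 2: Collapse of the tetrahedral intermediate: the alkoxide oxygen pushes its lone pair back to re-form C=O while CH3CO2⁻ leaves.
Total: 2 elementary steps.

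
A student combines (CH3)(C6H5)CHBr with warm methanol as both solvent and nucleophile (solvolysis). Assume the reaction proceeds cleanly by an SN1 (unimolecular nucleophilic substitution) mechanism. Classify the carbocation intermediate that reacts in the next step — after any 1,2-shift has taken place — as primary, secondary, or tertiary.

secondary

Step 1: The C–Br bond breaks with both electrons going to the bromide; Br⁻ leaves and a secondary carbocation remains.
No single 1,2-shift to an adjacent carbon would give a more-substituted cation, so no rearrangement occurs.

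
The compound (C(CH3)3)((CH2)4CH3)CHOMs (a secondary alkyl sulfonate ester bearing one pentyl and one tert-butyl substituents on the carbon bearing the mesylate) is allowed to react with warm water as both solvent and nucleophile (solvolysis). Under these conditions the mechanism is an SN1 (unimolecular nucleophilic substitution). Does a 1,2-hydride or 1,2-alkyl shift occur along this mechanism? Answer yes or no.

The first-formed carbocation is secondary.
The adjacent tert-butyl carbon has no hydrogen but bears methyl groups; migration of one methyl with its bonding pair (a 1,2-methyl shift) places the charge on a tertiary centre.
Tertiary is more stable than secondary, so the shift occurs.

yes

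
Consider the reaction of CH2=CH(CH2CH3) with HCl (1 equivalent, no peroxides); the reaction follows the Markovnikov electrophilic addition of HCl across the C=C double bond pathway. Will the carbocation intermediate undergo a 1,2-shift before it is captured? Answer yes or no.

no

The first-formed carbocation is secondary.
No single 1,2-shift to an adjacent carbon would produce a more-substituted cation than the one already present, so no rearrangement occurs.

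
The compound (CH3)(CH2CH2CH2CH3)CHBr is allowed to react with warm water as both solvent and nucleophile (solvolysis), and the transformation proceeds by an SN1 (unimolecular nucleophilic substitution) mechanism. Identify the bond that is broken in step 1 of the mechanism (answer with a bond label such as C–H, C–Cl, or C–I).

C–Br

Step 1: Unassisted departure of Br⁻ (taking the C–Br bonding pair) generates a secondary carbocation.
The bond broken in this step is the C–Br bond.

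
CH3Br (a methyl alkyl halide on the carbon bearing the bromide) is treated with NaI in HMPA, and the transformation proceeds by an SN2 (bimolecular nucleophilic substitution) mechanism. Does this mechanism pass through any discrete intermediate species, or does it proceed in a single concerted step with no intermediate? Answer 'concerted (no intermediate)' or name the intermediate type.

concerted (no intermediate)

Backside attack by I⁻ on the carbon bearing the bromide: the new C–I bond forms as the C–Br bond breaks, with Walden inversion at carbon.
All bond changes occur in one transition state; no discrete intermediate is formed.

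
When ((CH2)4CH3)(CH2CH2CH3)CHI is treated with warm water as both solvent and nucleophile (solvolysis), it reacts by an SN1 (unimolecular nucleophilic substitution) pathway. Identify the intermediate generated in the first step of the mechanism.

Step 1: Ionisation: the C–I σ-bond cleaves heterolytically; both bonding electrons depart with I⁻, leaving a secondary carbocation at the α-carbon.
After step 1 the species present is a secondary carbocation.

secondary carbocation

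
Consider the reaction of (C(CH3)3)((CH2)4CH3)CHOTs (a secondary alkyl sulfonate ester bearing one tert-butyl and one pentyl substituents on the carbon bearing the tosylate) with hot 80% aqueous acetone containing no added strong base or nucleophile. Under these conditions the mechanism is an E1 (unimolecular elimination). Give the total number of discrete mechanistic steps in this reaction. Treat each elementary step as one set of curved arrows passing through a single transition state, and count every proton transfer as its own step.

3

Step 1: Ionisation: the C–O σ-bond cleaves heterolytically; both bonding electrons depart with TsO⁻, leaving a secondary carbocation at the α-carbon.
Step 2: Carbocation rearrangement: a 1,2-methyl shift from the adjacent tert-butyl carbon converts the initially-formed secondary cation into the more stable tertiary cation.
Step 3: A weak base (a water molecule from the solvent) removes a proton from a carbon adjacent to the cationic centre; the electrons of that C–H bond become the new π(C=C) bond, giving the alkene.
Total: 3 elementary steps.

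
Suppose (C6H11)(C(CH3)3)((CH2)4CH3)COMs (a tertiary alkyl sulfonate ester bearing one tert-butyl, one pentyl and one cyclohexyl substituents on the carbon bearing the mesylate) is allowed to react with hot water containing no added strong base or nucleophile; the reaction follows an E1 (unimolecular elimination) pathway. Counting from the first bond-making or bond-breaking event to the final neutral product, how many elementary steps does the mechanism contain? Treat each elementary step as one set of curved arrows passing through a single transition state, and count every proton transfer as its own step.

Step 1: Unassisted departure of MsO⁻ (taking the C–O bonding pair) generates a tertiary carbocation.
(No 1,2-shift: no single shift to an adjacent carbon would give a more stable cation.)
Step 2: A water molecule (solvent) deprotonates a β-carbon; as the C–H bond breaks, those electrons form the new alkene π bond.
Total: 2 elementary steps.

2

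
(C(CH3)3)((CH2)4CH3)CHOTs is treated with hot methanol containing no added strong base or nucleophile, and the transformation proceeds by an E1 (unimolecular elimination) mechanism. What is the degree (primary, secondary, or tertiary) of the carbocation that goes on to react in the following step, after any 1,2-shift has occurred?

Step 1: The C–O bond breaks with both electrons going to the tosylate; TsO⁻ leaves and a secondary carbocation remains.
Step 2: A 1,2-methyl shift from the adjacent tert-butyl carbon moves the positive charge from the secondary centre to an adjacent carbon, generating a more stable tertiary carbocation.
The cation rearranges from secondary to tertiary via a 1,2-methyl shift from the adjacent tert-butyl carbon; the tertiary cation is what reacts next.

tertiary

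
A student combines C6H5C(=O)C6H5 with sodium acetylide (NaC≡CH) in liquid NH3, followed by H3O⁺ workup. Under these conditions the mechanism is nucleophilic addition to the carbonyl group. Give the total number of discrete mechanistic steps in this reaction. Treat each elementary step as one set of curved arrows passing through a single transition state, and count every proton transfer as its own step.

2

Step 1: HC≡C⁻ attacks the sp² carbonyl carbon; the C=O π bond breaks and the electrons end up as a lone pair on the alkoxide oxygen of the tetrahedral intermediate.
Step 2: The alkoxide picks up a proton during H3O⁺ workup to yield a propargyl alcohol.
Total: 2 elementary steps.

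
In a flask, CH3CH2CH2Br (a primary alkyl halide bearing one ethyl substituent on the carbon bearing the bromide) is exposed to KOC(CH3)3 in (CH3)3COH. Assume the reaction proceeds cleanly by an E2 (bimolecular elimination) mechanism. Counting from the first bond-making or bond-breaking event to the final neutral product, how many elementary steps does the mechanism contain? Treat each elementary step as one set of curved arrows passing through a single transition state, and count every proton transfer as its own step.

Step 1: The strong base (CH3)3CO⁻ removes a β-hydrogen; in the same concerted event the electrons of the breaking C–H bond form the new π(C=C) bond and the C–Br σ-bond breaks, expelling Br⁻. Anti-periplanar geometry; one transition state.
Total: 1 elementary step.

1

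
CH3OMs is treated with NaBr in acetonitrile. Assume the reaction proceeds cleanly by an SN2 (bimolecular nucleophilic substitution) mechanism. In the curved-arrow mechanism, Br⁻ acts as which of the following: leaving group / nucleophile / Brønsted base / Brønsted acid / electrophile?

nucleophile

Step 1: Br⁻ attacks the back face of the α-carbon while MsO⁻ departs with the C–O bonding pair — a single concerted displacement through a pentacoordinate transition state.
Br⁻ donates an electron pair to form a new σ-bond to carbon — it is the nucleophile.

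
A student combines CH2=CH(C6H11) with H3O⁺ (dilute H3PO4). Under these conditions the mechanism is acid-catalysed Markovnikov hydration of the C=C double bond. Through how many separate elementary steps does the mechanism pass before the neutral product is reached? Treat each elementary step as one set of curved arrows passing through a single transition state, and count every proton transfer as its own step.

4

Step 1: Protonation of the alkene by H3O⁺: the π bond acts as the nucleophile and picks up H⁺, giving the more stable (Markovnikov) secondary carbocation. H2O is released.
Step 2: Carbocation rearrangement: a 1,2-hydride shift from the adjacent cyclohexyl carbon converts the initially-formed secondary cation into the more stable tertiary cation.
Step 3: A lone pair on the oxygen of H2O attacks the carbocation, forming a C–O bond and an oxonium ion (a protonated alcohol).
Step 4: Proton transfer from the O–H of the oxonium ion to H2O completes the catalytic cycle and yields the alcohol.
Total: 4 elementary steps.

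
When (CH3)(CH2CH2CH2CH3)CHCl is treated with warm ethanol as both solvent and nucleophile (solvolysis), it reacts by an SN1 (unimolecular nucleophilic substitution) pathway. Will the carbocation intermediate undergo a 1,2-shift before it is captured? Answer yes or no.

no

The first-formed carbocation is secondary.
No single 1,2-shift to an adjacent carbon would produce a more-substituted cation than the one already present, so no rearrangement occurs.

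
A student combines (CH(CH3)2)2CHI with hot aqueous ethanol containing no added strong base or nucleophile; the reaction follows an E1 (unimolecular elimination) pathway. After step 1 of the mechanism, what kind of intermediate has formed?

secondary carbocation

Step 1: The C–I bond breaks with both electrons going to the iodide; I⁻ leaves and a secondary carbocation remains.
After step 1 the species present is a secondary carbocation.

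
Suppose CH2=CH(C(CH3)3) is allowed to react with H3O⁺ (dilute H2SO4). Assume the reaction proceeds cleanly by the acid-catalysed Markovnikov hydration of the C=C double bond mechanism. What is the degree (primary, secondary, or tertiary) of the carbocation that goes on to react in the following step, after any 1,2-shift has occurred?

Step 1: Electrophilic addition begins with the π(C=C) electrons forming a bond to the proton of H3O⁺. Following Markovnikov's rule, the resulting cation is secondary. H2O is released.
Step 2: A methyl group with its bonding pair migrates from the adjacent tert-butyl carbon to the cationic centre — a 1,2-methyl shift — upgrading the secondary cation to a tertiary one.
The cation rearranges from secondary to tertiary via a 1,2-methyl shift from the adjacent tert-butyl carbon; the tertiary cation is what reacts next.

tertiary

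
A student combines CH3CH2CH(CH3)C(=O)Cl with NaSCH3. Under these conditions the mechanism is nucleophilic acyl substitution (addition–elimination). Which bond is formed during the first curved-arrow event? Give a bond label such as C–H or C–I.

C–S

Step 1: Nucleophilic addition of CH3S⁻ to the acyl carbon breaks the π(C=O) bond and yields a tetrahedral, anionic intermediate.
The bond formed in this step is the C–S bond.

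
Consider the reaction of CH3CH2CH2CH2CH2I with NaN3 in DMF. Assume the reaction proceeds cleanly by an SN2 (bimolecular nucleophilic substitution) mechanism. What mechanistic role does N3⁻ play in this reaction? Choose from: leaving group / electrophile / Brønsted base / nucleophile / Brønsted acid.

nucleophile

Step 1: Backside attack by N3⁻ on the carbon bearing the iodide: the new C–N bond forms as the C–I bond breaks, with Walden inversion at carbon.
N3⁻ donates an electron pair to form a new σ-bond to carbon — it is the nucleophile.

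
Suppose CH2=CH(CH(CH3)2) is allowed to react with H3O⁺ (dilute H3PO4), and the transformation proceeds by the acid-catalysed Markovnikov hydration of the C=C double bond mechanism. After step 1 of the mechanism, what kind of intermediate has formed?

secondary carbocation

Step 1: Electrophilic addition begins with the π(C=C) electrons forming a bond to the proton of H3O⁺. Following Markovnikov's rule, the resulting cation is secondary. H2O is released.
After step 1 the species present is a secondary carbocation.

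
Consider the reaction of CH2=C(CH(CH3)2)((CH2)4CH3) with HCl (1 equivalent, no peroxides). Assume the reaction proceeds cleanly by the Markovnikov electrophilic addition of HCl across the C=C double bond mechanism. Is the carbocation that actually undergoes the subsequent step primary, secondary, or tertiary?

Step 1: Electrophilic addition begins with the π(C=C) electrons forming a bond to the proton of HCl. Following Markovnikov's rule, the resulting cation is tertiary. The H–Cl bond breaks heterolytically, releasing Cl⁻.
No single 1,2-shift to an adjacent carbon would give a more-substituted cation, so no rearrangement occurs.

tertiary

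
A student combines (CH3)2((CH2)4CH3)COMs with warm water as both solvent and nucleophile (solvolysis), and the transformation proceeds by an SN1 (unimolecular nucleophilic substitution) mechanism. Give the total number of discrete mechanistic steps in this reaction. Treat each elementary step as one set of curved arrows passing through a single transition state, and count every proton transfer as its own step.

3

Step 1: Ionisation: the C–O σ-bond cleaves heterolytically; both bonding electrons depart with MsO⁻, leaving a tertiary carbocation at the α-carbon.
(No 1,2-shift: no single shift to an adjacent carbon would give a more stable cation.)
Step 2: Nucleophilic capture: the oxygen of H2O bonds to the cationic carbon, producing an oxonium-ion intermediate.
Step 3: A second solvent molecule removes the proton on oxygen, giving the neutral alcohol product.
Total: 3 elementary steps.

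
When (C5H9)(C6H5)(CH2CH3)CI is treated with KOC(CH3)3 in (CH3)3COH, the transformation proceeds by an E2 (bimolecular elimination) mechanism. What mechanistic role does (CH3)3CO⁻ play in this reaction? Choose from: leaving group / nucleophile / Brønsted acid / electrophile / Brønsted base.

Step 1: In one step, (CH3)3CO⁻ pulls off a β-proton, the C–I bond cleaves, and a C=C double bond forms between the α- and β-carbons (E2, anti elimination).
(CH3)3CO⁻ accepts a proton in a proton-transfer step — a Brønsted base.

Brønsted base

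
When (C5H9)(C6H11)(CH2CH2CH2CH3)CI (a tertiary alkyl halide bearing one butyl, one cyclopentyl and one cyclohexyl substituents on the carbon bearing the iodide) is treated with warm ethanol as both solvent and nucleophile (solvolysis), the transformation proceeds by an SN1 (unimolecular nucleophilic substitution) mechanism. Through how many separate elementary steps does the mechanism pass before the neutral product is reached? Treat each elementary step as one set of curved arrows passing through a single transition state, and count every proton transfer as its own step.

3

Step 1: The C–I bond breaks with both electrons going to the iodide; I⁻ leaves and a tertiary carbocation remains.
(No 1,2-shift: no single shift to an adjacent carbon would give a more stable cation.)
Step 2: A lone pair on the oxygen of CH3CH2OH attacks the carbocation, forming a new C–O σ-bond and an oxonium ion.
Step 3: Deprotonation of the oxonium oxygen by solvent ethanol yields the neutral ether.
Total: 3 elementary steps.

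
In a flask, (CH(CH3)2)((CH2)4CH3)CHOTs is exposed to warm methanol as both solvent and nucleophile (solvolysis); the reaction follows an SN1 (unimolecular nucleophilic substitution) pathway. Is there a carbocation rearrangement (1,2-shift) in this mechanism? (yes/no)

yes

The first-formed carbocation is secondary.
The adjacent isopropyl carbon already bears 2 other carbon substituents and has a hydrogen to migrate; after a 1,2-hydride shift from that carbon the positive charge sits on a tertiary centre.
Tertiary is more stable than secondary, so the shift occurs.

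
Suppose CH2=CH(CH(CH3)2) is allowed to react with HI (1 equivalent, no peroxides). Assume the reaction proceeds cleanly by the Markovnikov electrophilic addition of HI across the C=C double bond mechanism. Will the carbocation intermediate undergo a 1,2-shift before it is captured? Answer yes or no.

yes

The first-formed carbocation is secondary.
The adjacent isopropyl carbon already bears 2 other carbon substituents and has a hydrogen to migrate; after a 1,2-hydride shift from that carbon the positive charge sits on a tertiary centre.
Tertiary is more stable than secondary, so the shift occurs.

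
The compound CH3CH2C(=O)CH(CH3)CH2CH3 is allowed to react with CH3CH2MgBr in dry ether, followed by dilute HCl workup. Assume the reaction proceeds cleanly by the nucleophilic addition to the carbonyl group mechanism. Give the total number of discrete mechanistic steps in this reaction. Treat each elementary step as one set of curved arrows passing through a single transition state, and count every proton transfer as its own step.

Step 1: Nucleophilic addition: the carbanion-like carbon of CH3CH2MgBr adds to the carbonyl carbon, pushing the π(C=O) electron pair onto oxygen and giving a tetrahedral alkoxide.
Step 2: Protonation of the alkoxide by dilute HCl workup furnishes an alcohol.
Total: 2 elementary steps.

2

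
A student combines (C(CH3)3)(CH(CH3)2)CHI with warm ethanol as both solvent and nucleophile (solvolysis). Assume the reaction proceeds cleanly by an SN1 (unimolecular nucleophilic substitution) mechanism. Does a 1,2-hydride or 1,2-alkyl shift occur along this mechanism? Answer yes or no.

The first-formed carbocation is secondary.
The adjacent isopropyl carbon already bears 2 other carbon substituents and has a hydrogen to migrate; after a 1,2-hydride shift from that carbon the positive charge sits on a tertiary centre.
Tertiary is more stable than secondary, so the shift occurs.

yes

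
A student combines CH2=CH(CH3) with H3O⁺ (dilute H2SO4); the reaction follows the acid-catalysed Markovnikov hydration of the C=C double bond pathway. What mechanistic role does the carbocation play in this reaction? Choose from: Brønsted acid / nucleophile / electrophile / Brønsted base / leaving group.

electrophile

Step 2: A lone pair on the oxygen of H2O attacks the carbocation, forming a C–O bond and an oxonium ion (a protonated alcohol).
The carbocation accepts an electron pair into an empty or π* orbital — it is the electrophile.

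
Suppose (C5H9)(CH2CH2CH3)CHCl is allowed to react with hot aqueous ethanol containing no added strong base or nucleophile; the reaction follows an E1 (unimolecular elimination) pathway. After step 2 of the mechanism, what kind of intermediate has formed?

tertiary carbocation

Step 1: Ionisation: the C–Cl σ-bond cleaves heterolytically; both bonding electrons depart with Cl⁻, leaving a secondary carbocation at the α-carbon.
Step 2: A hydride (H with its bonding pair) migrates from the adjacent cyclopentyl carbon to the cationic centre — a 1,2-hydride shift — upgrading the secondary cation to a tertiary one.
After step 2 the species present is a tertiary carbocation.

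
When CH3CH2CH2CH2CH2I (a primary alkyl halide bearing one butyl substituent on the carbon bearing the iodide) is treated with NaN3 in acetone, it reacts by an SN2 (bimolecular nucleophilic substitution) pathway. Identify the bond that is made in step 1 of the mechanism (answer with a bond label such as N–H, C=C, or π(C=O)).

Step 1: The azide nucleophile donates a lone pair from N to the α-carbon in a backside attack; simultaneously the C–I σ-bond breaks and both of its electrons leave with I⁻. One concerted step with inversion of configuration.
The bond formed in this step is the C–N bond.

C–N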